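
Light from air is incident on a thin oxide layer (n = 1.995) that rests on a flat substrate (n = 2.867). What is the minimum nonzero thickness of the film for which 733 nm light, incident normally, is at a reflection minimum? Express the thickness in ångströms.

Top surface (1.0 → 1.995): reflection off a higher-index medium gives a half-wave phase shift.
Bottom surface (1.995 → 2.867): reflection off a higher-index medium gives a half-wave phase shift.
Net: no relative phase inversion (both shifts match).
With no net inversion, destructive interference in reflection requires 2 n t = (m + ½) λ.
Minimum at m = 0: t = λ / (4 n) = 733 / (4 × 1.995) = 91.9 nm.

919 Å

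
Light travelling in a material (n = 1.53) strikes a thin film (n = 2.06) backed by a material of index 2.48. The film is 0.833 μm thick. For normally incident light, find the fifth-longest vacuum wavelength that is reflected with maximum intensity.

686 nm

Top surface (1.53 → 2.06): reflection off a higher-index medium gives a half-wave phase shift.
Bottom surface (2.06 → 2.48): reflection off a higher-index medium gives a half-wave phase shift.
The two reflections carry the same phase change, so no net offset.
For bright reflection here: 2 n t = m λ.
λ = 2 n t / m. The fifth-longest wavelength is m = 5: λ = 2 × 2.06 × 833 / 5.00 = 686 nm.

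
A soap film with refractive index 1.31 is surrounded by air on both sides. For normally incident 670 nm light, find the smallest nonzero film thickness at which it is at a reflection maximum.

128 nm

Ray reflecting at the top interface goes from n = 1.0 toward n = 1.31: a half-wave phase shift.
Ray reflecting at the bottom interface goes from n = 1.31 toward n = 1.0: no phase shift.
Net: one phase inversion between the two reflected rays.
So the condition for constructive reflection is 2 n t = (m + ½) λ.
Minimum at m = 0: t = λ / (4 n) = 670 / (4 × 1.31) = 128 nm.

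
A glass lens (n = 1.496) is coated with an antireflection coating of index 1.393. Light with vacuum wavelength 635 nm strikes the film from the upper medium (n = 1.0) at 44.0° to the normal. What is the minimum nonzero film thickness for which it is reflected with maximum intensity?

263 nm

Ray reflecting at the top interface goes from n = 1.0 toward n = 1.393: a half-wave phase shift.
Ray reflecting at the bottom interface goes from n = 1.393 toward n = 1.496: a half-wave phase shift.
The two reflections carry the same phase change, so no net offset.
With no net inversion, constructive interference in reflection requires 2 n t cos θ_r = m λ.
Snell's law: 1.0 sin 44.0° = 1.393 sin θ_r → sin θ_r = 0.499, cos θ_r = 0.867.
Minimum nonzero at m = 1: t = λ / (2 n cos θ_r) = 635 / (2 × 1.393 × 0.867) = 263 nm.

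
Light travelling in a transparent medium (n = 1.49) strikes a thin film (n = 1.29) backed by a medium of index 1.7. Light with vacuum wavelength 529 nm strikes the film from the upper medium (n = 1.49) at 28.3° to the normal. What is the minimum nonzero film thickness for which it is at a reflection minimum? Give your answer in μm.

0.245 μm

At the upper boundary (n = 1.49 to n = 1.29) the reflected ray undergoes no phase shift.
At the lower boundary (n = 1.29 to n = 1.7) the reflected ray undergoes a half-wave phase shift.
Net: one phase inversion between the two reflected rays.
With one net inversion, destructive interference in reflection requires 2 n t cos θ_r = m λ.
Snell's law: 1.49 sin 28.3° = 1.29 sin θ_r → sin θ_r = 0.548, cos θ_r = 0.837.
Minimum nonzero at m = 1: t = λ / (2 n cos θ_r) = 529 / (2 × 1.29 × 0.837) = 245 nm.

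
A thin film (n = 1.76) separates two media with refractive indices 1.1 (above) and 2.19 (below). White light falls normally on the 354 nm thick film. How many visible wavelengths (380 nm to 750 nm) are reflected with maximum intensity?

At the upper boundary (n = 1.1 to n = 1.76) the reflected ray undergoes a half-wave phase shift.
Ray reflecting at the bottom interface goes from n = 1.76 toward n = 2.19: a half-wave phase shift.
The two reflections carry the same phase change, so no net offset.
For strong reflection here: 2 n t = m λ.
λ = 2 n t / m = 1246 / m nm.
m=1: 1246 nm (IR); m=2: 623 nm (visible); m=3: 415 nm (visible); m=4: 312 nm (UV).

2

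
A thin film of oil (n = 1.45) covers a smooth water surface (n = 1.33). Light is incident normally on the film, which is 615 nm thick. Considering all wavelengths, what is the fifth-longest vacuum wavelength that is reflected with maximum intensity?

Top surface (1.0 → 1.45): reflection off a higher-index medium gives a half-wave phase shift.
At the lower boundary (n = 1.45 to n = 1.33) the reflected ray undergoes no phase shift.
Net: one phase inversion between the two reflected rays.
With one net inversion, constructive interference in reflection requires 2 n t = (m + ½) λ.
λ = 2 n t / (m + ½). The fifth-longest wavelength is m = 4: λ = 2 × 1.45 × 615 / 4.50 = 396 nm.

396 nm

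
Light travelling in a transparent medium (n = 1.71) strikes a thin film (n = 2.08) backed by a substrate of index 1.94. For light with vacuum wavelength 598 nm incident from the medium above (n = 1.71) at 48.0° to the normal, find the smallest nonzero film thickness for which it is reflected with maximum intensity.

90.8 nm

At the upper boundary (n = 1.71 to n = 2.08) the reflected ray undergoes a half-wave phase shift.
Bottom surface (2.08 → 1.94): reflection off a lower-index medium gives no phase shift.
Net: one phase inversion between the two reflected rays.
For strong reflection here: 2 n t cos θ_r = (m + ½) λ.
Snell's law: 1.71 sin 48.0° = 2.08 sin θ_r → sin θ_r = 0.611, cos θ_r = 0.792.
Minimum at m = 0: t = λ / (4 n cos θ_r) = 598 / (4 × 2.08 × 0.792) = 90.8 nm.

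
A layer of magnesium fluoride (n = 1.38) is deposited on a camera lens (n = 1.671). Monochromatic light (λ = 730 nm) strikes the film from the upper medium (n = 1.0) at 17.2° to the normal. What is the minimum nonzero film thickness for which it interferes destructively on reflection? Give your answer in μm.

0.135 μm

At the upper boundary (n = 1.0 to n = 1.38) the reflected ray undergoes a half-wave phase shift.
At the lower boundary (n = 1.38 to n = 1.671) the reflected ray undergoes a half-wave phase shift.
Zero or two π shifts → no net half-wave offset.
So the condition for destructive reflection is 2 n t cos θ_r = (m + ½) λ.
Snell's law: 1.0 sin 17.2° = 1.38 sin θ_r → sin θ_r = 0.214, cos θ_r = 0.977.
Minimum at m = 0: t = λ / (4 n cos θ_r) = 730 / (4 × 1.38 × 0.977) = 135 nm.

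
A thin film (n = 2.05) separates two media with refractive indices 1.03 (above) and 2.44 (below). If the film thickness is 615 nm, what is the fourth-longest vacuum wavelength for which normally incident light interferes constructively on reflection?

Ray reflecting at the top interface goes from n = 1.03 toward n = 2.05: a half-wave phase shift.
Ray reflecting at the bottom interface goes from n = 2.05 toward n = 2.44: a half-wave phase shift.
Zero or two π shifts → no net half-wave offset.
For bright reflection here: 2 n t = m λ.
λ = 2 n t / m. The fourth-longest wavelength is m = 4: λ = 2 × 2.05 × 615 / 4.00 = 630 nm.

630 nm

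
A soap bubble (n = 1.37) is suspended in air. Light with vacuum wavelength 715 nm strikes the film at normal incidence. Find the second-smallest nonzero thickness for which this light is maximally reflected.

Top surface (1.0 → 1.37): reflection off a higher-index medium gives a half-wave phase shift.
At the lower boundary (n = 1.37 to n = 1.0) the reflected ray undergoes no phase shift.
Net: one phase inversion between the two reflected rays.
For maximum reflection here: 2 n t = (m + ½) λ.
The second-smallest nonzero thickness corresponds to m = 1: t = (m + ½) λ / (2 n) = 1.50 × 715 / (2 × 1.37) = 391 nm.

391 nm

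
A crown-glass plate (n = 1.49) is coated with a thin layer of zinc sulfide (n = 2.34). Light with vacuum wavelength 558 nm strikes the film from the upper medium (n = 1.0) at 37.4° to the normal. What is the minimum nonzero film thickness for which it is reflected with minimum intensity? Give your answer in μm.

At the upper boundary (n = 1.0 to n = 2.34) the reflected ray undergoes a half-wave phase shift.
Ray reflecting at the bottom interface goes from n = 2.34 toward n = 1.49: no phase shift.
The two reflections differ by half a wavelength.
With one net inversion, destructive interference in reflection requires 2 n t cos θ_r = m λ.
Snell's law: 1.0 sin 37.4° = 2.34 sin θ_r → sin θ_r = 0.260, cos θ_r = 0.966.
Minimum nonzero at m = 1: t = λ / (2 n cos θ_r) = 558 / (2 × 2.34 × 0.966) = 123 nm.

0.123 μm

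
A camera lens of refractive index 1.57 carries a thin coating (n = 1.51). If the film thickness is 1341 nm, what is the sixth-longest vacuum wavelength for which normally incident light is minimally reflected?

736 nm

Ray reflecting at the top interface goes from n = 1.0 toward n = 1.51: a half-wave phase shift.
At the lower boundary (n = 1.51 to n = 1.57) the reflected ray undergoes a half-wave phase shift.
Net: no relative phase inversion (both shifts match).
So the condition for destructive reflection is 2 n t = (m + ½) λ.
λ = 2 n t / (m + ½). The sixth-longest wavelength is m = 5: λ = 2 × 1.51 × 1341 / 5.50 = 736 nm.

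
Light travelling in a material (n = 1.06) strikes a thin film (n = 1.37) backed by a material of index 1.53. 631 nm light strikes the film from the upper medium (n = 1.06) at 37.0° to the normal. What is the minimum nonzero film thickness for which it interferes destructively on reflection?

Top surface (1.06 → 1.37): reflection off a higher-index medium gives a half-wave phase shift.
Bottom surface (1.37 → 1.53): reflection off a higher-index medium gives a half-wave phase shift.
Net: no relative phase inversion (both shifts match).
So the condition for destructive reflection is 2 n t cos θ_r = (m + ½) λ.
Snell's law: 1.06 sin 37.0° = 1.37 sin θ_r → sin θ_r = 0.466, cos θ_r = 0.885.
Minimum at m = 0: t = λ / (4 n cos θ_r) = 631 / (4 × 1.37 × 0.885) = 130 nm.

130 nm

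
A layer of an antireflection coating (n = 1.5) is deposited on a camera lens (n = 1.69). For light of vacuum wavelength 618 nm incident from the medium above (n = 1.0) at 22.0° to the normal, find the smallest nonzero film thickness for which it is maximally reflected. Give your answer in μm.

0.213 μm

At the upper boundary (n = 1.0 to n = 1.5) the reflected ray undergoes a half-wave phase shift.
At the lower boundary (n = 1.5 to n = 1.69) the reflected ray undergoes a half-wave phase shift.
Net: no relative phase inversion (both shifts match).
So the condition for constructive reflection is 2 n t cos θ_r = m λ.
Snell's law: 1.0 sin 22.0° = 1.5 sin θ_r → sin θ_r = 0.250, cos θ_r = 0.968.
Minimum nonzero at m = 1: t = λ / (2 n cos θ_r) = 618 / (2 × 1.5 × 0.968) = 213 nm.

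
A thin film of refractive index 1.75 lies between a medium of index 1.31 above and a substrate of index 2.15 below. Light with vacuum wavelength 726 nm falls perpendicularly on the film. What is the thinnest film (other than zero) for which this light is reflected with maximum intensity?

207 nm

Top surface (1.31 → 1.75): reflection off a higher-index medium gives a half-wave phase shift.
At the lower boundary (n = 1.75 to n = 2.15) the reflected ray undergoes a half-wave phase shift.
Zero or two π shifts → no net half-wave offset.
With no net inversion, constructive interference in reflection requires 2 n t = m λ.
Minimum nonzero at m = 1: t = λ / (2 n) = 726 / (2 × 1.75) = 207 nm.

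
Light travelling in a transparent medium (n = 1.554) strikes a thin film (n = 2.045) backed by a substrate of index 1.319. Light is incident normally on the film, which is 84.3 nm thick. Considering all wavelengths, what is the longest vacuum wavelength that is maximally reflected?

Top surface (1.554 → 2.045): reflection off a higher-index medium gives a half-wave phase shift.
Ray reflecting at the bottom interface goes from n = 2.045 toward n = 1.319: no phase shift.
Net: one phase inversion between the two reflected rays.
For bright reflection here: 2 n t = (m + ½) λ.
λ = 2 n t / (m + ½). The longest wavelength is m = 0: λ = 2 × 2.045 × 84.3 / 0.500 = 690 nm.

690 nm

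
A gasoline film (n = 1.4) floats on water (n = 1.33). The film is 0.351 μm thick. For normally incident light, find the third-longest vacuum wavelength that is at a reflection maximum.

393 nm

At the upper boundary (n = 1.0 to n = 1.4) the reflected ray undergoes a half-wave phase shift.
Ray reflecting at the bottom interface goes from n = 1.4 toward n = 1.33: no phase shift.
Net: one phase inversion between the two reflected rays.
So the condition for constructive reflection is 2 n t = (m + ½) λ.
λ = 2 n t / (m + ½). The third-longest wavelength is m = 2: λ = 2 × 1.4 × 351 / 2.50 = 393 nm.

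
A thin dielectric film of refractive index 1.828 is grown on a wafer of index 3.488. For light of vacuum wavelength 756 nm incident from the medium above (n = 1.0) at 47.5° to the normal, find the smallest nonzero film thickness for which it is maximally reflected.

226 nm

Ray reflecting at the top interface goes from n = 1.0 toward n = 1.828: a half-wave phase shift.
At the lower boundary (n = 1.828 to n = 3.488) the reflected ray undergoes a half-wave phase shift.
Zero or two π shifts → no net half-wave offset.
With no net inversion, constructive interference in reflection requires 2 n t cos θ_r = m λ.
Snell's law: 1.0 sin 47.5° = 1.828 sin θ_r → sin θ_r = 0.403, cos θ_r = 0.915.
Minimum nonzero at m = 1: t = λ / (2 n cos θ_r) = 756 / (2 × 1.828 × 0.915) = 226 nm.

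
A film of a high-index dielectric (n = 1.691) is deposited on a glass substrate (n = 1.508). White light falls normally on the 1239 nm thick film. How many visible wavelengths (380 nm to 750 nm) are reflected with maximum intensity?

5

At the upper boundary (n = 1.0 to n = 1.691) the reflected ray undergoes a half-wave phase shift.
Ray reflecting at the bottom interface goes from n = 1.691 toward n = 1.508: no phase shift.
The two reflections differ by half a wavelength.
So the condition for constructive reflection is 2 n t = (m + ½) λ.
λ = 2 n t / (m + ½) = 4190 / (m + ½) nm.
m=5: 762 nm (IR); m=6: 645 nm (visible); m=7: 559 nm (visible); m=8: 493 nm (visible); m=9: 441 nm (visible); m=10: 399 nm (visible); m=11: 364 nm (UV).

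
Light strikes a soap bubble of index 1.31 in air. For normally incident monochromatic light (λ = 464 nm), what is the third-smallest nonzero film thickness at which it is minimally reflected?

531 nm

Ray reflecting at the top interface goes from n = 1.0 toward n = 1.31: a half-wave phase shift.
Bottom surface (1.31 → 1.0): reflection off a lower-index medium gives no phase shift.
Net: one phase inversion between the two reflected rays.
So the condition for destructive reflection is 2 n t = m λ.
The third-smallest nonzero thickness corresponds to m = 3: t = m λ / (2 n) = 3.00 × 464 / (2 × 1.31) = 531 nm.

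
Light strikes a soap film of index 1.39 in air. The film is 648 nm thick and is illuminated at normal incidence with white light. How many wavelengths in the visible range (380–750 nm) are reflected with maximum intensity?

Top surface (1.0 → 1.39): reflection off a higher-index medium gives a half-wave phase shift.
At the lower boundary (n = 1.39 to n = 1.0) the reflected ray undergoes no phase shift.
Exactly one π shift → a net half-wave offset.
So the condition for constructive reflection is 2 n t = (m + ½) λ.
λ = 2 n t / (m + ½) = 1801 / (m + ½) nm.
m=1: 1201 nm (IR); m=2: 721 nm (visible); m=3: 515 nm (visible); m=4: 400 nm (visible); m=5: 328 nm (UV).

3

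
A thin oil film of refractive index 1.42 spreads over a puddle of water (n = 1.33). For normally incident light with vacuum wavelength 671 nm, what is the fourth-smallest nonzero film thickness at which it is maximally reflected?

Ray reflecting at the top interface goes from n = 1.0 toward n = 1.42: a half-wave phase shift.
Bottom surface (1.42 → 1.33): reflection off a lower-index medium gives no phase shift.
The two reflections differ by half a wavelength.
For strong reflection here: 2 n t = (m + ½) λ.
The fourth-smallest nonzero thickness corresponds to m = 3: t = (m + ½) λ / (2 n) = 3.50 × 671 / (2 × 1.42) = 827 nm.

827 nm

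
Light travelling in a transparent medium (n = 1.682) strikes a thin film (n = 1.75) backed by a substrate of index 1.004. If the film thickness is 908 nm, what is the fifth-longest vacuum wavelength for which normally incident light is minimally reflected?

Top surface (1.682 → 1.75): reflection off a higher-index medium gives a half-wave phase shift.
Ray reflecting at the bottom interface goes from n = 1.75 toward n = 1.004: no phase shift.
Net: one phase inversion between the two reflected rays.
For dark reflection here: 2 n t = m λ.
λ = 2 n t / m. The fifth-longest wavelength is m = 5: λ = 2 × 1.75 × 908 / 5.00 = 636 nm.

636 nm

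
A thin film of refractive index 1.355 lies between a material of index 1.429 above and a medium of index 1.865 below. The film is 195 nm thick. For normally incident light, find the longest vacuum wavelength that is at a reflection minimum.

Top surface (1.429 → 1.355): reflection off a lower-index medium gives no phase shift.
Bottom surface (1.355 → 1.865): reflection off a higher-index medium gives a half-wave phase shift.
Exactly one π shift → a net half-wave offset.
For minimum reflection here: 2 n t = m λ.
λ = 2 n t / m. The longest wavelength is m = 1: λ = 2 × 1.355 × 195 / 1.00 = 528 nm.

528 nm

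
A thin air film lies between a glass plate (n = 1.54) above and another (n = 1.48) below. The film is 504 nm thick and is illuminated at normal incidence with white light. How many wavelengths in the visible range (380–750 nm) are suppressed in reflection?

1

Top surface (1.54 → 1.0): reflection off a lower-index medium gives no phase shift.
At the lower boundary (n = 1.0 to n = 1.48) the reflected ray undergoes a half-wave phase shift.
Exactly one π shift → a net half-wave offset.
For dark reflection here: 2 n t = m λ.
λ = 2 n t / m = 1008 / m nm.
m=1: 1008 nm (IR); m=2: 504 nm (visible); m=3: 336 nm (UV).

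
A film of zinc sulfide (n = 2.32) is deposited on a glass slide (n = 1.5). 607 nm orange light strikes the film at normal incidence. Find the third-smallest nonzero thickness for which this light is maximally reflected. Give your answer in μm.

0.327 μm

At the upper boundary (n = 1.0 to n = 2.32) the reflected ray undergoes a half-wave phase shift.
At the lower boundary (n = 2.32 to n = 1.5) the reflected ray undergoes no phase shift.
Net: one phase inversion between the two reflected rays.
For maximum reflection here: 2 n t = (m + ½) λ.
The third-smallest nonzero thickness corresponds to m = 2: t = (m + ½) λ / (2 n) = 2.50 × 607 / (2 × 2.32) = 327 nm.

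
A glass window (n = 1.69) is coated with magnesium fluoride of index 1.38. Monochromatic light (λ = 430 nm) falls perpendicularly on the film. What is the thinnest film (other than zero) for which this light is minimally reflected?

77.9 nm

At the upper boundary (n = 1.0 to n = 1.38) the reflected ray undergoes a half-wave phase shift.
At the lower boundary (n = 1.38 to n = 1.69) the reflected ray undergoes a half-wave phase shift.
The two reflections carry the same phase change, so no net offset.
For weak reflection here: 2 n t = (m + ½) λ.
Minimum at m = 0: t = λ / (4 n) = 430 / (4 × 1.38) = 77.9 nm.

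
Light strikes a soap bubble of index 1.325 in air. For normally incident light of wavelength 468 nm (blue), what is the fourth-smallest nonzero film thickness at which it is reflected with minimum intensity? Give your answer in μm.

Top surface (1.0 → 1.325): reflection off a higher-index medium gives a half-wave phase shift.
Bottom surface (1.325 → 1.0): reflection off a lower-index medium gives no phase shift.
The two reflections differ by half a wavelength.
So the condition for destructive reflection is 2 n t = m λ.
The fourth-smallest nonzero thickness corresponds to m = 4: t = m λ / (2 n) = 4.00 × 468 / (2 × 1.325) = 706 nm.

0.706 μm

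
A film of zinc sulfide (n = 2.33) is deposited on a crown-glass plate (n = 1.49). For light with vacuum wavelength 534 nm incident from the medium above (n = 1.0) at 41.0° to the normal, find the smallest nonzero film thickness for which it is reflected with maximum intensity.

Top surface (1.0 → 2.33): reflection off a higher-index medium gives a half-wave phase shift.
Ray reflecting at the bottom interface goes from n = 2.33 toward n = 1.49: no phase shift.
Net: one phase inversion between the two reflected rays.
With one net inversion, constructive interference in reflection requires 2 n t cos θ_r = (m + ½) λ.
Snell's law: 1.0 sin 41.0° = 2.33 sin θ_r → sin θ_r = 0.282, cos θ_r = 0.960.
Minimum at m = 0: t = λ / (4 n cos θ_r) = 534 / (4 × 2.33 × 0.960) = 59.7 nm.

59.7 nm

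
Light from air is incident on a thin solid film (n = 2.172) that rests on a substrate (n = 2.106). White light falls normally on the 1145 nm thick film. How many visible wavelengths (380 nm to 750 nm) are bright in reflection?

At the upper boundary (n = 1.0 to n = 2.172) the reflected ray undergoes a half-wave phase shift.
Ray reflecting at the bottom interface goes from n = 2.172 toward n = 2.106: no phase shift.
Exactly one π shift → a net half-wave offset.
With one net inversion, constructive interference in reflection requires 2 n t = (m + ½) λ.
λ = 2 n t / (m + ½) = 4974 / (m + ½) nm.
m=6: 765 nm (IR); m=7: 663 nm (visible); m=8: 585 nm (visible); m=9: 524 nm (visible); m=10: 474 nm (visible); m=11: 433 nm (visible); m=12: 398 nm (visible); m=13: 368 nm (UV).

6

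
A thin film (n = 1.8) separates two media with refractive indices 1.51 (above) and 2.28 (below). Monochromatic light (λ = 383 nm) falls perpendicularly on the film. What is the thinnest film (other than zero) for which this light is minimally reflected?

53.2 nm

At the upper boundary (n = 1.51 to n = 1.8) the reflected ray undergoes a half-wave phase shift.
Ray reflecting at the bottom interface goes from n = 1.8 toward n = 2.28: a half-wave phase shift.
The two reflections carry the same phase change, so no net offset.
With no net inversion, destructive interference in reflection requires 2 n t = (m + ½) λ.
Minimum at m = 0: t = λ / (4 n) = 383 / (4 × 1.8) = 53.2 nm.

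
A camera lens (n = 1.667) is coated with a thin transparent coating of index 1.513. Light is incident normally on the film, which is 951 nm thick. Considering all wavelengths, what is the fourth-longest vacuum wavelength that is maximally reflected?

Ray reflecting at the top interface goes from n = 1.0 toward n = 1.513: a half-wave phase shift.
Ray reflecting at the bottom interface goes from n = 1.513 toward n = 1.667: a half-wave phase shift.
Zero or two π shifts → no net half-wave offset.
So the condition for constructive reflection is 2 n t = m λ.
λ = 2 n t / m. The fourth-longest wavelength is m = 4: λ = 2 × 1.513 × 951 / 4.00 = 719 nm.

719 nm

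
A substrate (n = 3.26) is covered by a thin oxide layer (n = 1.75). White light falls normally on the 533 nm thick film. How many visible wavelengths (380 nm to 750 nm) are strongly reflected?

2

Top surface (1.0 → 1.75): reflection off a higher-index medium gives a half-wave phase shift.
Bottom surface (1.75 → 3.26): reflection off a higher-index medium gives a half-wave phase shift.
The two reflections carry the same phase change, so no net offset.
For bright reflection here: 2 n t = m λ.
λ = 2 n t / m = 1866 / m nm.
m=2: 933 nm (IR); m=3: 622 nm (visible); m=4: 466 nm (visible); m=5: 373 nm (UV).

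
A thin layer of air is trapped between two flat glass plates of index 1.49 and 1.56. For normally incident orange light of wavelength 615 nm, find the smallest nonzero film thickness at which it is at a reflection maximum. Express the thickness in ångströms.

1538 Å

Ray reflecting at the top interface goes from n = 1.49 toward n = 1.0: no phase shift.
At the lower boundary (n = 1.0 to n = 1.56) the reflected ray undergoes a half-wave phase shift.
The two reflections differ by half a wavelength.
For maximum reflection here: 2 n t = (m + ½) λ.
Minimum at m = 0: t = λ / (4 n) = 615 / (4 × 1.0) = 154 nm.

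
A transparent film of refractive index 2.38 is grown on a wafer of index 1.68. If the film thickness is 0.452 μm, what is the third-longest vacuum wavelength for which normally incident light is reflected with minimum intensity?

At the upper boundary (n = 1.0 to n = 2.38) the reflected ray undergoes a half-wave phase shift.
Bottom surface (2.38 → 1.68): reflection off a lower-index medium gives no phase shift.
Exactly one π shift → a net half-wave offset.
With one net inversion, destructive interference in reflection requires 2 n t = m λ.
λ = 2 n t / m. The third-longest wavelength is m = 3: λ = 2 × 2.38 × 452 / 3.00 = 717 nm.

717 nm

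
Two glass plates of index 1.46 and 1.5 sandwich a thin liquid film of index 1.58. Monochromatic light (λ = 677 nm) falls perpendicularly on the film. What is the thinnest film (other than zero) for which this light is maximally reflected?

Ray reflecting at the top interface goes from n = 1.46 toward n = 1.58: a half-wave phase shift.
At the lower boundary (n = 1.58 to n = 1.5) the reflected ray undergoes no phase shift.
The two reflections differ by half a wavelength.
With one net inversion, constructive interference in reflection requires 2 n t = (m + ½) λ.
Minimum at m = 0: t = λ / (4 n) = 677 / (4 × 1.58) = 107 nm.

107 nm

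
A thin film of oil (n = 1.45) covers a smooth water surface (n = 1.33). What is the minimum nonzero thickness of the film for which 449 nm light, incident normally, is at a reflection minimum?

Ray reflecting at the top interface goes from n = 1.0 toward n = 1.45: a half-wave phase shift.
Bottom surface (1.45 → 1.33): reflection off a lower-index medium gives no phase shift.
Net: one phase inversion between the two reflected rays.
For minimum reflection here: 2 n t = m λ.
Minimum nonzero at m = 1: t = λ / (2 n) = 449 / (2 × 1.45) = 155 nm.

155 nm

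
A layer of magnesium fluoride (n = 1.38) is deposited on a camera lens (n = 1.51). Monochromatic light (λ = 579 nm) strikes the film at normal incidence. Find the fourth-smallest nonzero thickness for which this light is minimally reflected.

Ray reflecting at the top interface goes from n = 1.0 toward n = 1.38: a half-wave phase shift.
Ray reflecting at the bottom interface goes from n = 1.38 toward n = 1.51: a half-wave phase shift.
Zero or two π shifts → no net half-wave offset.
For weak reflection here: 2 n t = (m + ½) λ.
The fourth-smallest nonzero thickness corresponds to m = 3: t = (m + ½) λ / (2 n) = 3.50 × 579 / (2 × 1.38) = 734 nm.

734 nm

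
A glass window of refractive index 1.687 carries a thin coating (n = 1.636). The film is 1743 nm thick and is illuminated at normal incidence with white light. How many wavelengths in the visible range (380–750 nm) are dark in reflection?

7

Top surface (1.0 → 1.636): reflection off a higher-index medium gives a half-wave phase shift.
Bottom surface (1.636 → 1.687): reflection off a higher-index medium gives a half-wave phase shift.
The two reflections carry the same phase change, so no net offset.
So the condition for destructive reflection is 2 n t = (m + ½) λ.
λ = 2 n t / (m + ½) = 5703 / (m + ½) nm.
m=7: 760 nm (IR); m=8: 671 nm (visible); m=9: 600 nm (visible); m=10: 543 nm (visible); m=11: 496 nm (visible); m=12: 456 nm (visible); m=13: 422 nm (visible); m=14: 393 nm (visible); m=15: 368 nm (UV).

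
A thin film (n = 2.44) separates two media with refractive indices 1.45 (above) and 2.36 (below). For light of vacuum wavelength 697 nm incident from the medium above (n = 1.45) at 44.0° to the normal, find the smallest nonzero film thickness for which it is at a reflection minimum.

Top surface (1.45 → 2.44): reflection off a higher-index medium gives a half-wave phase shift.
Ray reflecting at the bottom interface goes from n = 2.44 toward n = 2.36: no phase shift.
Net: one phase inversion between the two reflected rays.
So the condition for destructive reflection is 2 n t cos θ_r = m λ.
Snell's law: 1.45 sin 44.0° = 2.44 sin θ_r → sin θ_r = 0.413, cos θ_r = 0.911.
Minimum nonzero at m = 1: t = λ / (2 n cos θ_r) = 697 / (2 × 2.44 × 0.911) = 157 nm.

157 nm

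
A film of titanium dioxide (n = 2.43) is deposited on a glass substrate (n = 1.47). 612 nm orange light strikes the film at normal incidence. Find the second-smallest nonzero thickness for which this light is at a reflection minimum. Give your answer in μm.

At the upper boundary (n = 1.0 to n = 2.43) the reflected ray undergoes a half-wave phase shift.
At the lower boundary (n = 2.43 to n = 1.47) the reflected ray undergoes no phase shift.
Exactly one π shift → a net half-wave offset.
So the condition for destructive reflection is 2 n t = m λ.
The second-smallest nonzero thickness corresponds to m = 2: t = m λ / (2 n) = 2.00 × 612 / (2 × 2.43) = 252 nm.

0.252 μm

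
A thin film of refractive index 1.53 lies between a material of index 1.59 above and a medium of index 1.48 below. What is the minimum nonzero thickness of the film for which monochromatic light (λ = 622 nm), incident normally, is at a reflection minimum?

102 nm

Ray reflecting at the top interface goes from n = 1.59 toward n = 1.53: no phase shift.
Bottom surface (1.53 → 1.48): reflection off a lower-index medium gives no phase shift.
Zero or two π shifts → no net half-wave offset.
With no net inversion, destructive interference in reflection requires 2 n t = (m + ½) λ.
Minimum at m = 0: t = λ / (4 n) = 622 / (4 × 1.53) = 102 nm.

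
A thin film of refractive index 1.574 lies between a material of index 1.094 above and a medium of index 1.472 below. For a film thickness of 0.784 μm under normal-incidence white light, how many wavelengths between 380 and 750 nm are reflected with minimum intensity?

At the upper boundary (n = 1.094 to n = 1.574) the reflected ray undergoes a half-wave phase shift.
At the lower boundary (n = 1.574 to n = 1.472) the reflected ray undergoes no phase shift.
Exactly one π shift → a net half-wave offset.
With one net inversion, destructive interference in reflection requires 2 n t = m λ.
λ = 2 n t / m = 2468 / m nm.
m=3: 823 nm (IR); m=4: 617 nm (visible); m=5: 494 nm (visible); m=6: 411 nm (visible); m=7: 353 nm (UV).

3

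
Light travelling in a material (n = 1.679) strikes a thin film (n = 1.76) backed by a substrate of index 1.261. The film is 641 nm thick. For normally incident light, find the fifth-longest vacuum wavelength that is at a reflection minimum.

451 nm

At the upper boundary (n = 1.679 to n = 1.76) the reflected ray undergoes a half-wave phase shift.
Bottom surface (1.76 → 1.261): reflection off a lower-index medium gives no phase shift.
The two reflections differ by half a wavelength.
So the condition for destructive reflection is 2 n t = m λ.
λ = 2 n t / m. The fifth-longest wavelength is m = 5: λ = 2 × 1.76 × 641 / 5.00 = 451 nm.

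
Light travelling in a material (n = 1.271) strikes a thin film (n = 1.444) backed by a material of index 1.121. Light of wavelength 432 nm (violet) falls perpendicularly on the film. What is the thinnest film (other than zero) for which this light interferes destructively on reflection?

150 nm

At the upper boundary (n = 1.271 to n = 1.444) the reflected ray undergoes a half-wave phase shift.
Bottom surface (1.444 → 1.121): reflection off a lower-index medium gives no phase shift.
Net: one phase inversion between the two reflected rays.
For weak reflection here: 2 n t = m λ.
Minimum nonzero at m = 1: t = λ / (2 n) = 432 / (2 × 1.444) = 150 nm.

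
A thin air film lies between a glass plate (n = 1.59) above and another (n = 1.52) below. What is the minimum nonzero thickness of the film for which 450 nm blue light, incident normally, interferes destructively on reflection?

225 nm

At the upper boundary (n = 1.59 to n = 1.0) the reflected ray undergoes no phase shift.
Ray reflecting at the bottom interface goes from n = 1.0 toward n = 1.52: a half-wave phase shift.
Exactly one π shift → a net half-wave offset.
So the condition for destructive reflection is 2 n t = m λ.
Minimum nonzero at m = 1: t = λ / (2 n) = 450 / (2 × 1.0) = 225 nm.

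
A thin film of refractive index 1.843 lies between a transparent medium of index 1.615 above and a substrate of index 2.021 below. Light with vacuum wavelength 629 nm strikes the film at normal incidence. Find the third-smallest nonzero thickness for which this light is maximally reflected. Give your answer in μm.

At the upper boundary (n = 1.615 to n = 1.843) the reflected ray undergoes a half-wave phase shift.
At the lower boundary (n = 1.843 to n = 2.021) the reflected ray undergoes a half-wave phase shift.
Net: no relative phase inversion (both shifts match).
With no net inversion, constructive interference in reflection requires 2 n t = m λ.
The third-smallest nonzero thickness corresponds to m = 3: t = m λ / (2 n) = 3.00 × 629 / (2 × 1.843) = 512 nm.

0.512 μm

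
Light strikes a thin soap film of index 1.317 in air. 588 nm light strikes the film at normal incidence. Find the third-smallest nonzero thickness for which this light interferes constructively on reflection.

558 nm

At the upper boundary (n = 1.0 to n = 1.317) the reflected ray undergoes a half-wave phase shift.
At the lower boundary (n = 1.317 to n = 1.0) the reflected ray undergoes no phase shift.
The two reflections differ by half a wavelength.
With one net inversion, constructive interference in reflection requires 2 n t = (m + ½) λ.
The third-smallest nonzero thickness corresponds to m = 2: t = (m + ½) λ / (2 n) = 2.50 × 588 / (2 × 1.317) = 558 nm.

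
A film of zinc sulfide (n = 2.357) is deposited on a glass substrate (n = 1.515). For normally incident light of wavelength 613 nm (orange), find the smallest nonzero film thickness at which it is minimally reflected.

130 nm

At the upper boundary (n = 1.0 to n = 2.357) the reflected ray undergoes a half-wave phase shift.
Bottom surface (2.357 → 1.515): reflection off a lower-index medium gives no phase shift.
The two reflections differ by half a wavelength.
With one net inversion, destructive interference in reflection requires 2 n t = m λ.
Minimum nonzero at m = 1: t = λ / (2 n) = 613 / (2 × 2.357) = 130 nm.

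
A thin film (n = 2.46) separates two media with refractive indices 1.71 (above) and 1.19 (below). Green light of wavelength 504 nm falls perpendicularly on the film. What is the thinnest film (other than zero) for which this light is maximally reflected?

Top surface (1.71 → 2.46): reflection off a higher-index medium gives a half-wave phase shift.
Ray reflecting at the bottom interface goes from n = 2.46 toward n = 1.19: no phase shift.
Exactly one π shift → a net half-wave offset.
For strong reflection here: 2 n t = (m + ½) λ.
Minimum at m = 0: t = λ / (4 n) = 504 / (4 × 2.46) = 51.2 nm.

51.2 nm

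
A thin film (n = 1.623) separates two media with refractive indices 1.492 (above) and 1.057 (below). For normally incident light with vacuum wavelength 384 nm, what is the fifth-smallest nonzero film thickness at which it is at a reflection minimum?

591 nm

Ray reflecting at the top interface goes from n = 1.492 toward n = 1.623: a half-wave phase shift.
At the lower boundary (n = 1.623 to n = 1.057) the reflected ray undergoes no phase shift.
Exactly one π shift → a net half-wave offset.
So the condition for destructive reflection is 2 n t = m λ.
The fifth-smallest nonzero thickness corresponds to m = 5: t = m λ / (2 n) = 5.00 × 384 / (2 × 1.623) = 591 nm.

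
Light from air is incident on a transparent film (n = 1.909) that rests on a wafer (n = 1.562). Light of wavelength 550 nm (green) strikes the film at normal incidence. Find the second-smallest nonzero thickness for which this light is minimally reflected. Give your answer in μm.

Ray reflecting at the top interface goes from n = 1.0 toward n = 1.909: a half-wave phase shift.
Bottom surface (1.909 → 1.562): reflection off a lower-index medium gives no phase shift.
Net: one phase inversion between the two reflected rays.
For weak reflection here: 2 n t = m λ.
The second-smallest nonzero thickness corresponds to m = 2: t = m λ / (2 n) = 2.00 × 550 / (2 × 1.909) = 288 nm.

0.288 μm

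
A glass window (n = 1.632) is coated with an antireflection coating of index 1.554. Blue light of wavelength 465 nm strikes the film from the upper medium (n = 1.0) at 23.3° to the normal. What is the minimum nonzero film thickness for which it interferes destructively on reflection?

Top surface (1.0 → 1.554): reflection off a higher-index medium gives a half-wave phase shift.
At the lower boundary (n = 1.554 to n = 1.632) the reflected ray undergoes a half-wave phase shift.
The two reflections carry the same phase change, so no net offset.
So the condition for destructive reflection is 2 n t cos θ_r = (m + ½) λ.
Snell's law: 1.0 sin 23.3° = 1.554 sin θ_r → sin θ_r = 0.255, cos θ_r = 0.967.
Minimum at m = 0: t = λ / (4 n cos θ_r) = 465 / (4 × 1.554 × 0.967) = 77.4 nm.

77.4 nm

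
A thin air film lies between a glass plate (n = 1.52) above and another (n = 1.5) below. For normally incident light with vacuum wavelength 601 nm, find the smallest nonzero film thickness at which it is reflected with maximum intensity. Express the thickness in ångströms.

At the upper boundary (n = 1.52 to n = 1.0) the reflected ray undergoes no phase shift.
Ray reflecting at the bottom interface goes from n = 1.0 toward n = 1.5: a half-wave phase shift.
Exactly one π shift → a net half-wave offset.
So the condition for constructive reflection is 2 n t = (m + ½) λ.
Minimum at m = 0: t = λ / (4 n) = 601 / (4 × 1.0) = 150 nm.

1503 Å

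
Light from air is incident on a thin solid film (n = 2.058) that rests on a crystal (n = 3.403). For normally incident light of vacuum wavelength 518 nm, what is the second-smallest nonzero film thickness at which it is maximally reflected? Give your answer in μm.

0.252 μm

At the upper boundary (n = 1.0 to n = 2.058) the reflected ray undergoes a half-wave phase shift.
Ray reflecting at the bottom interface goes from n = 2.058 toward n = 3.403: a half-wave phase shift.
Zero or two π shifts → no net half-wave offset.
For bright reflection here: 2 n t = m λ.
The second-smallest nonzero thickness corresponds to m = 2: t = m λ / (2 n) = 2.00 × 518 / (2 × 2.058) = 252 nm.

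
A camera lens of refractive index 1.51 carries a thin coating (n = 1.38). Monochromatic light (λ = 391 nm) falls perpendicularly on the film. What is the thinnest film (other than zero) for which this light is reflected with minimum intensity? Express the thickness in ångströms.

Ray reflecting at the top interface goes from n = 1.0 toward n = 1.38: a half-wave phase shift.
Ray reflecting at the bottom interface goes from n = 1.38 toward n = 1.51: a half-wave phase shift.
The two reflections carry the same phase change, so no net offset.
With no net inversion, destructive interference in reflection requires 2 n t = (m + ½) λ.
Minimum at m = 0: t = λ / (4 n) = 391 / (4 × 1.38) = 70.8 nm.

708 Å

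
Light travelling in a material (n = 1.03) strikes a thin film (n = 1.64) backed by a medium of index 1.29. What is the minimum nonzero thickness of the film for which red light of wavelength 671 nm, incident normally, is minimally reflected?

At the upper boundary (n = 1.03 to n = 1.64) the reflected ray undergoes a half-wave phase shift.
Ray reflecting at the bottom interface goes from n = 1.64 toward n = 1.29: no phase shift.
Exactly one π shift → a net half-wave offset.
For dark reflection here: 2 n t = m λ.
Minimum nonzero at m = 1: t = λ / (2 n) = 671 / (2 × 1.64) = 205 nm.

205 nm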